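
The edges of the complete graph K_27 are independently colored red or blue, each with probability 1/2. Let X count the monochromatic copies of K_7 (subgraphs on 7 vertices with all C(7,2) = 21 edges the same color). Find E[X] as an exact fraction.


Let X = Σ_S X_S over the C(27, 7) = 888030 subsets S of size 7, where X_S = 1 if the K_7 on S is monochromatic.
For a fixed S, the K_7 on S has C(7, 2) = 21 edges. P[all 21 edges red] = (1/2)^21, and likewise for blue, so P[monochromatic] = 2·(1/2)^21 = 2^{1 − 21} = 1/1048576.
By linearity: E[X] = C(27, 7) · 2^{1 − 21} = 888030 · 1/1048576 = 444015/524288.
Numerically: E[X] ≈ 0.846891.

E[X] = C(27,7)·2^(1−C(7,2)) = 444015/524288 ≈ 0.846891.


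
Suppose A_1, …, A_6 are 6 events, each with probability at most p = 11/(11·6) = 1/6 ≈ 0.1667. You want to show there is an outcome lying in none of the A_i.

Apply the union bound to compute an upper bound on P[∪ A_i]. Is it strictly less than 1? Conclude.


Union bound: P[∪_{i=1}^{6} A_i] ≤ Σ_i P[A_i] ≤ 6·p = 6·(1/6) = 1.
Numerically: 1 ≈ 1.0000.
Is 1 < 1? NO.
Since the bound 1 is ≥ 1, the union bound is uninformative here; it does NOT by itself certify existence.

6·p = 1 ≈ 1.0000; existence NOT certified by the union bound.


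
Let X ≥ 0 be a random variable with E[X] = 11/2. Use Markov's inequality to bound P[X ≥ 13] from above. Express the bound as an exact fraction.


μ = E[X] = 11/2, a = 13.
Markov: P[X ≥ 13] ≤ μ/a = (11/2)/13 = 11/26.
Numerically: ≈ 0.423077.
(Since a = 13 > μ = 5.500000, the bound 11/26 is < 1 and informative.)

P[X ≥ 13] ≤ 11/26 ≈ 0.423077.


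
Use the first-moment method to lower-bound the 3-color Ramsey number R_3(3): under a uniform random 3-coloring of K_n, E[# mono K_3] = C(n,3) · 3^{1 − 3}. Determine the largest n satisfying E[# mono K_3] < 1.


We need C(n, 3) · 3^{1 − 3} < 1, i.e. C(n, 3) < 3^{3 − 1} = 9.
Check values of n near the boundary:
  n = 3: C(3, 3) = 1; 1 < 9? YES
  n = 4: C(4, 3) = 4; 4 < 9? YES
  n = 5: C(5, 3) = 10; 10 < 9? NO
  n = 6: C(6, 3) = 20; 20 < 9? NO
The largest n with C(n, 3) < 9 is n = 4 (where E[X] = 4/9 ≈ 0.44444). Hence R_3(3) > 4, i.e. R_3(3) ≥ 5.

Largest n = 4; hence R_3(3) > 4.


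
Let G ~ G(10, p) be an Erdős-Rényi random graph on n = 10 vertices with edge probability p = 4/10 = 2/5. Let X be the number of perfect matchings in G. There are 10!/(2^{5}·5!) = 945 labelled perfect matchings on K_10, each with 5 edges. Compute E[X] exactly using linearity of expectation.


K_10 has 10!/(2^{5}·5!) = 945 labelled perfect matchings.
For each such perfect matching H, let X_H = 1 if all 5 edges of H are present in G. Then P[X_H = 1] = p^{5} = (2/5)^{5} = 32/3125.
Summing the indicators: E[X] = Σ_H E[X_H] = 945 · p^{5} = 945 · 32/3125 = 6048/625.
Numerically: E[X] ≈ 9.677.

E[X] = 945 · (2/5)^{5} = 6048/625 ≈ 9.677.


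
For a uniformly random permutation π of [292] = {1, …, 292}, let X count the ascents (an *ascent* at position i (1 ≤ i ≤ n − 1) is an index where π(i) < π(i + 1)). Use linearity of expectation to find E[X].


Write X = Σ X_I over i = 1, …, 291, with X_I the indicator of one ascent.
There are 291 indicators.
For each fixed i, the pair (π(i), π(i+1)) is a uniformly random ordered pair of distinct values from {1, …, 292}; by symmetry P[π(i) < π(i+1)] = 1/2.
By linearity: E[X] = 291 · (1/2) = (292 − 1) · (1/2) = 291/2 ≈ 145.500000.

E[X] = 291/2 = 145.500000.


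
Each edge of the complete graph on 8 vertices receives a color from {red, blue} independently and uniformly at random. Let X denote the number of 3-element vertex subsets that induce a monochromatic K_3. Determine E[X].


Let X = Σ_S X_S over the C(8, 3) = 56 subsets S of size 3, where X_S = 1 if the K_3 on S is monochromatic.
For a fixed S, the K_3 on S has C(3, 2) = 3 edges. P[all 3 edges red] = (1/2)^3, and likewise for blue, so P[monochromatic] = 2·(1/2)^3 = 2^{1 − 3} = 1/4.
Summing: E[X] = C(8, 3) · 2^{1 − 3} = 56 · 1/4 = 14.
Numerically: E[X] ≈ 14.00000.

E[X] = C(8,3)·2^(1−C(3,2)) = 14 ≈ 14.00000.


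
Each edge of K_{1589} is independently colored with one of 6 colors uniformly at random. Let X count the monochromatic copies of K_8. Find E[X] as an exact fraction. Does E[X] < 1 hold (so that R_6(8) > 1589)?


E[X] = C(1589, 8) · 6^{1 − 28} = 990389025825605844438 · 6^{−27} = 990389025825605844438/1023490369077469249536.
As a reduced fraction: E[X] = 165064837637600974073/170581728179578208256 ≈ 0.96766.
Is E[X] < 1? YES.
Since E[X] < 1, there exists a 6-coloring of K_{1589} with no monochromatic K_8; hence R_6(8) > 1589.

E[X] = 165064837637600974073/170581728179578208256 ≈ 0.96766; E[X] < 1, so R_6(8) > 1589.


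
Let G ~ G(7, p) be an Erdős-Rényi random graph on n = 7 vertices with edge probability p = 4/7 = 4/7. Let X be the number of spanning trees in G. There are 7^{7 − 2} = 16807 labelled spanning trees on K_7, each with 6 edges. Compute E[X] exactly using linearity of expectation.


K_7 has 7^{7 − 2} = 16807 labelled spanning trees.
For each such spanning tree H, let X_H = 1 if all 6 edges of H are present in G. Then P[X_H = 1] = p^{6} = (4/7)^{6} = 4096/117649.
By linearity: E[X] = Σ_H E[X_H] = 16807 · p^{6} = 16807 · 4096/117649 = 4096/7.
Numerically: E[X] ≈ 585.

E[X] = 16807 · (4/7)^{6} = 4096/7 ≈ 585.


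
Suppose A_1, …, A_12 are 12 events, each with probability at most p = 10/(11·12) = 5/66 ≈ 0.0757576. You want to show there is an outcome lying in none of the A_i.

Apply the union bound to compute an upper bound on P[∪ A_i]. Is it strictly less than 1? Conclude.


Union bound: P[∪_{i=1}^{12} A_i] ≤ Σ_i P[A_i] ≤ 12·p = 12·(5/66) = 10/11.
Numerically: 10/11 ≈ 0.9090909.
Is 10/11 < 1? YES.
Since P[∪ A_i] ≤ 10/11 < 1, the complement has P[∩ A_i^c] ≥ 1 − 10/11 = 1/11 > 0, so some outcome avoids every A_i.

12·p = 10/11 ≈ 0.9090909; existence CERTIFIED by the union bound.


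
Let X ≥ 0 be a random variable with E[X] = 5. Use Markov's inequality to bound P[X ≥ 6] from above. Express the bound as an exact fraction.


μ = E[X] = 5, a = 6.
Markov: P[X ≥ 6] ≤ μ/a = (5)/6 = 5/6.
Numerically: ≈ 0.833.
(Since a = 6 > μ = 5.000, the bound 5/6 is < 1 and informative.)

P[X ≥ 6] ≤ 5/6 ≈ 0.833.


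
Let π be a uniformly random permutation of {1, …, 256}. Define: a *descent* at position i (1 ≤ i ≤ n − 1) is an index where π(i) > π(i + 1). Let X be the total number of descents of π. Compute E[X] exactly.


Write X = Σ X_I over i = 1, …, 255, with X_I the indicator of one descent.
There are 255 indicators.
For each fixed i, the pair (π(i), π(i+1)) is a uniformly random ordered pair of distinct values from {1, …, 256}; by symmetry P[π(i) > π(i+1)] = 1/2.
By linearity: E[X] = 255 · (1/2) = (256 − 1) · (1/2) = 255/2 ≈ 127.50000.

E[X] = 255/2 = 127.50000.


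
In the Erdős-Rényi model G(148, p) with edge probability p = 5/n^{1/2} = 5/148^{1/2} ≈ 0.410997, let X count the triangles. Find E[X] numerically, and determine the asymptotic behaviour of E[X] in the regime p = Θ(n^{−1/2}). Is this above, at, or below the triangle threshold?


Number of potential triangles: C(148, 3) = 529396.
Each occurs with probability p³ ≈ (0.410997)³ ≈ 6.94252480e-02.
By linearity: E[X] = C(148, 3)·p³ ≈ 529396 · 6.94252480e-02 ≈ 36753.448599.
Since α = 1/2 < 1, p = c/n^{1/2} ≫ 1/n is above the triangle threshold p ~ 1/n. Asymptotically E[X] ~ (c³/6)·n^{3(1−α)} = (5³/6)·n^{1.5} → ∞; triangles are abundant w.h.p.

E[X] ≈ 36753.448599; in regime p = Θ(1/n^{1/2}) E[X] diverges (above the triangle threshold p ~ 1/n).


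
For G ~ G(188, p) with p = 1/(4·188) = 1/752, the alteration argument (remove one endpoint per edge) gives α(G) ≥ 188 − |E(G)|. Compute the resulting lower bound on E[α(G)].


E[|E(G)|] = C(188, 2)·p = 17578 · (1/752) = 187/8.
E[α(G)] ≥ n − E[|E(G)|] = 188 − 187/8 = 1317/8.
Numerically: ≈ 164.6250.
(This is only a lower bound; the true E[α(G)] may be larger.)

E[α(G)] ≥ 1317/8 ≈ 164.6250.


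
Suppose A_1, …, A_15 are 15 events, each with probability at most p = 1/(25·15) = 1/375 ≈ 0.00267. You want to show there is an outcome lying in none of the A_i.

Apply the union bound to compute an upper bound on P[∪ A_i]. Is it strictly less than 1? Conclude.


Union bound: P[∪_{i=1}^{15} A_i] ≤ Σ_i P[A_i] ≤ 15·p = 15·(1/375) = 1/25.
Numerically: 1/25 ≈ 0.04000.
Is 1/25 < 1? YES.
Since P[∪ A_i] ≤ 1/25 < 1, the complement has P[∩ A_i^c] ≥ 1 − 1/25 = 24/25 > 0, so some outcome avoids every A_i.

15·p = 1/25 ≈ 0.04000; existence CERTIFIED by the union bound.


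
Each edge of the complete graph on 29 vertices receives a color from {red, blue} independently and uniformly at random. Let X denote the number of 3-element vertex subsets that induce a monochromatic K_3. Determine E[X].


Let X = Σ_S X_S over the C(29, 3) = 3654 subsets S of size 3, where X_S = 1 if the K_3 on S is monochromatic.
For a fixed S, the K_3 on S has C(3, 2) = 3 edges. P[all 3 edges red] = (1/2)^3, and likewise for blue, so P[monochromatic] = 2·(1/2)^3 = 2^{1 − 3} = 1/4.
By linearity: E[X] = C(29, 3) · 2^{1 − 3} = 3654 · 1/4 = 1827/2.
Numerically: E[X] ≈ 913.500000.

E[X] = C(29,3)·2^(1−C(3,2)) = 1827/2 ≈ 913.500000.


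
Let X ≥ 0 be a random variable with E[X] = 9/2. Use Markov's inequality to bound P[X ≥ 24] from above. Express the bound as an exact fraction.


μ = E[X] = 9/2, a = 24.
Markov: P[X ≥ 24] ≤ μ/a = (9/2)/24 = 3/16.
Numerically: ≈ 0.187500.
(Since a = 24 > μ = 4.500000, the bound 3/16 is < 1 and informative.)

P[X ≥ 24] ≤ 3/16 ≈ 0.187500.


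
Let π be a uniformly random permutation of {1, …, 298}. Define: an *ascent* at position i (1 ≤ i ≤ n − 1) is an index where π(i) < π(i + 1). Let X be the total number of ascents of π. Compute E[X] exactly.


Write X = Σ X_I over i = 1, …, 297, with X_I the indicator of one ascent.
There are 297 indicators.
For each fixed i, the pair (π(i), π(i+1)) is a uniformly random ordered pair of distinct values from {1, …, 298}; by symmetry P[π(i) < π(i+1)] = 1/2.
By linearity: E[X] = 297 · (1/2) = (298 − 1) · (1/2) = 297/2 ≈ 148.50000.

E[X] = 297/2 = 148.50000.


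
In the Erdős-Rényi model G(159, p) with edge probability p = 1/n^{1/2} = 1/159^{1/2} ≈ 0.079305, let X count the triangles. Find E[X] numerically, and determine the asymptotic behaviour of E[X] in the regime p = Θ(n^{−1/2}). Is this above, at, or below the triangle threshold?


Number of potential triangles: C(159, 3) = 657359.
Each occurs with probability p³ ≈ (0.079305)³ ≈ 4.9877458e-04.
By linearity: E[X] = C(159, 3)·p³ ≈ 657359 · 4.9877458e-04 ≈ 327.87396.
Since α = 1/2 < 1, p = c/n^{1/2} ≫ 1/n is above the triangle threshold p ~ 1/n. Asymptotically E[X] ~ (c³/6)·n^{3(1−α)} = (1³/6)·n^{1.5} → ∞; triangles are abundant w.h.p.

E[X] ≈ 327.87396; in regime p = Θ(1/n^{1/2}) E[X] diverges (above the triangle threshold p ~ 1/n).


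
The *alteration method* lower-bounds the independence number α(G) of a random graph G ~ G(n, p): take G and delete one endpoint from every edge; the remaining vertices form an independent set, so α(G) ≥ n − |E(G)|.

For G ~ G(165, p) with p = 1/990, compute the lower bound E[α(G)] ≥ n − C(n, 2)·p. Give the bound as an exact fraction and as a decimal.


E[|E(G)|] = C(165, 2)·p = 13530 · (1/990) = 41/3.
E[α(G)] ≥ n − E[|E(G)|] = 165 − 41/3 = 454/3.
Numerically: ≈ 151.3333.
(This is only a lower bound; the true E[α(G)] may be larger.)

E[α(G)] ≥ 454/3 ≈ 151.3333.


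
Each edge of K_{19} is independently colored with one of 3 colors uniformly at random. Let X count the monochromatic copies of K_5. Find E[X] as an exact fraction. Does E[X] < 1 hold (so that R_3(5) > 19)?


E[X] = C(19, 5) · 3^{1 − 10} = 11628 · 3^{−9} = 11628/19683.
As a reduced fraction: E[X] = 1292/2187 ≈ 0.591.
Is E[X] < 1? YES.
Since E[X] < 1, there exists a 3-coloring of K_{19} with no monochromatic K_5; hence R_3(5) > 19.

E[X] = 1292/2187 ≈ 0.591; E[X] < 1, so R_3(5) > 19.


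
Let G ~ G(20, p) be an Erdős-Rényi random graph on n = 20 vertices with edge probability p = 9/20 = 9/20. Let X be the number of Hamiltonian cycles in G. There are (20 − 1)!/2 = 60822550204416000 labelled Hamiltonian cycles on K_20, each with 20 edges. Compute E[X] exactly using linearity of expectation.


K_20 has (20 − 1)!/2 = 60822550204416000 labelled Hamiltonian cycles.
For each such Hamiltonian cycle H, let X_H = 1 if all 20 edges of H are present in G. Then P[X_H = 1] = p^{20} = (9/20)^{20} = 12157665459056928801/104857600000000000000000000.
By linearity: E[X] = Σ_H E[X_H] = 60822550204416000 · p^{20} = 60822550204416000 · 12157665459056928801/104857600000000000000000000 = 180532279724605553545860280221/25600000000000000000.
Numerically: E[X] ≈ 7.05e+09.

E[X] = 60822550204416000 · (9/20)^{20} = 180532279724605553545860280221/25600000000000000000 ≈ 7.05e+09.


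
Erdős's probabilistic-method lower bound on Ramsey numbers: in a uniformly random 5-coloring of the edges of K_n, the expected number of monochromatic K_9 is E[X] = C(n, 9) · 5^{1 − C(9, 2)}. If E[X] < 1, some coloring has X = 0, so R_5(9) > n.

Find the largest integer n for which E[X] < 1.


We need C(n, 9) · 5^{1 − 36} < 1, i.e. C(n, 9) < 5^{36 − 1} = 2910383045673370361328125.
Check values of n near the boundary:
  n = 2168: C(2168, 9) = 2867804175977929537095120; 2867804175977929537095120 < 2910383045673370361328125? YES
  n = 2169: C(2169, 9) = 2879753360044504243499683; 2879753360044504243499683 < 2910383045673370361328125? YES
  n = 2170: C(2170, 9) = 2891746779868845075610510; 2891746779868845075610510 < 2910383045673370361328125? YES
  n = 2171: C(2171, 9) = 2903784578674959601827205; 2903784578674959601827205 < 2910383045673370361328125? YES
  n = 2172: C(2172, 9) = 2915866900084148060642020; 2915866900084148060642020 < 2910383045673370361328125? NO
The largest n with C(n, 9) < 2910383045673370361328125 is n = 2171 (where E[X] = 580756915734991920365441/582076609134674072265625 ≈ 0.997733). Hence R_5(9) > 2171, i.e. R_5(9) ≥ 2172.

Largest n = 2171; hence R_5(9) > 2171.


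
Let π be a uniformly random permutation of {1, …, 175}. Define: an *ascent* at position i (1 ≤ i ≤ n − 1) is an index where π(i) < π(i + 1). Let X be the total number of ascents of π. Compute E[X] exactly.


Write X = Σ X_I over i = 1, …, 174, with X_I the indicator of one ascent.
There are 174 indicators.
For each fixed i, the pair (π(i), π(i+1)) is a uniformly random ordered pair of distinct values from {1, …, 175}; by symmetry P[π(i) < π(i+1)] = 1/2.
By linearity: E[X] = 174 · (1/2) = (175 − 1) · (1/2) = 87 ≈ 87.00000.

E[X] = 87 = 87.00000.


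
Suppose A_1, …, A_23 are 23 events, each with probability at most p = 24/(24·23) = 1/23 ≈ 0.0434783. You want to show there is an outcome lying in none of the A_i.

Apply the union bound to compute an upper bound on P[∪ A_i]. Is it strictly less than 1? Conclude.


Union bound: P[∪_{i=1}^{23} A_i] ≤ Σ_i P[A_i] ≤ 23·p = 23·(1/23) = 1.
Numerically: 1 ≈ 1.0000000.
Is 1 < 1? NO.
Since the bound 1 is ≥ 1, the union bound is uninformative here; it does NOT by itself certify existence.

23·p = 1 ≈ 1.0000000; existence NOT certified by the union bound.


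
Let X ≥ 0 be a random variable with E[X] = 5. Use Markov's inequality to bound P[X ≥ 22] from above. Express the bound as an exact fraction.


μ = E[X] = 5, a = 22.
Markov: P[X ≥ 22] ≤ μ/a = (5)/22 = 5/22.
Numerically: ≈ 0.22727.
(Since a = 22 > μ = 5.00000, the bound 5/22 is < 1 and informative.)

P[X ≥ 22] ≤ 5/22 ≈ 0.22727.


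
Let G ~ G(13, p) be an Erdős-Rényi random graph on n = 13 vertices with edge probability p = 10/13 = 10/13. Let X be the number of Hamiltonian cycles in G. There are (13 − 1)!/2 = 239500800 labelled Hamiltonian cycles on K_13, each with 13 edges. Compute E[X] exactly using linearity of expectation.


K_13 has (13 − 1)!/2 = 239500800 labelled Hamiltonian cycles.
For each such Hamiltonian cycle H, let X_H = 1 if all 13 edges of H are present in G. Then P[X_H = 1] = p^{13} = (10/13)^{13} = 10000000000000/302875106592253.
Summing the indicators: E[X] = Σ_H E[X_H] = 239500800 · p^{13} = 239500800 · 10000000000000/302875106592253 = 2395008000000000000000/302875106592253.
Numerically: E[X] ≈ 7.90758e+06.

E[X] = 239500800 · (10/13)^{13} = 2395008000000000000000/302875106592253 ≈ 7.90758e+06.


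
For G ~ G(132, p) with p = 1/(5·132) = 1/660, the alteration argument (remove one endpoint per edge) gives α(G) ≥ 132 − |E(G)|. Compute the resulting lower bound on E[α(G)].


E[|E(G)|] = C(132, 2)·p = 8646 · (1/660) = 131/10.
E[α(G)] ≥ n − E[|E(G)|] = 132 − 131/10 = 1189/10.
Numerically: ≈ 118.9000.
(This is only a lower bound; the true E[α(G)] may be larger.)

E[α(G)] ≥ 1189/10 ≈ 118.9000.


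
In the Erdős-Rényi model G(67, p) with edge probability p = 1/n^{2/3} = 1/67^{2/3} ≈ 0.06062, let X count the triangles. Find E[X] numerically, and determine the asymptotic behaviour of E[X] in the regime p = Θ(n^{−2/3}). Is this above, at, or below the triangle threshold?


Number of potential triangles: C(67, 3) = 47905.
Each occurs with probability p³ ≈ (0.06062)³ ≈ 2.2276676e-04.
By linearity: E[X] = C(67, 3)·p³ ≈ 47905 · 2.2276676e-04 ≈ 10.67164.
Since α = 2/3 < 1, p = c/n^{2/3} ≫ 1/n is above the triangle threshold p ~ 1/n. Asymptotically E[X] ~ (c³/6)·n^{3(1−α)} = (1³/6)·n^{1} → ∞; triangles are abundant w.h.p.

E[X] ≈ 10.67164; in regime p = Θ(1/n^{2/3}) E[X] diverges (above the triangle threshold p ~ 1/n).


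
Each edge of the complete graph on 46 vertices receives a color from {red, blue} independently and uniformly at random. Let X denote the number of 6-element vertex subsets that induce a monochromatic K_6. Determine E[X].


Let X = Σ_S X_S over the C(46, 6) = 9366819 subsets S of size 6, where X_S = 1 if the K_6 on S is monochromatic.
For a fixed S, the K_6 on S has C(6, 2) = 15 edges. P[all 15 edges red] = (1/2)^15, and likewise for blue, so P[monochromatic] = 2·(1/2)^15 = 2^{1 − 15} = 1/16384.
By linearity: E[X] = C(46, 6) · 2^{1 − 15} = 9366819 · 1/16384 = 9366819/16384.
Numerically: E[X] ≈ 571.7053.

E[X] = C(46,6)·2^(1−C(6,2)) = 9366819/16384 ≈ 571.7053.


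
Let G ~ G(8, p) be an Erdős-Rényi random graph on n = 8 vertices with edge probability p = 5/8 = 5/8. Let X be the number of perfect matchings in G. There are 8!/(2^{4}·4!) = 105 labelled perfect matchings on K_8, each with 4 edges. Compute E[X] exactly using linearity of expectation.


K_8 has 8!/(2^{4}·4!) = 105 labelled perfect matchings.
For each such perfect matching H, let X_H = 1 if all 4 edges of H are present in G. Then P[X_H = 1] = p^{4} = (5/8)^{4} = 625/4096.
By linearity of expectation: E[X] = Σ_H E[X_H] = 105 · p^{4} = 105 · 625/4096 = 65625/4096.
Numerically: E[X] ≈ 16.02.

E[X] = 105 · (5/8)^{4} = 65625/4096 ≈ 16.02.


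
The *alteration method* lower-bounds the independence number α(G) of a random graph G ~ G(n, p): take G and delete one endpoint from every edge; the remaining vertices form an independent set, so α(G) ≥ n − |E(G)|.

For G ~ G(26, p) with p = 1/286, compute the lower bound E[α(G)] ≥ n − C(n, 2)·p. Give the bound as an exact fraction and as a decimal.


E[|E(G)|] = C(26, 2)·p = 325 · (1/286) = 25/22.
E[α(G)] ≥ n − E[|E(G)|] = 26 − 25/22 = 547/22.
Numerically: ≈ 24.8636.
(This is only a lower bound; the true E[α(G)] may be larger.)

E[α(G)] ≥ 547/22 ≈ 24.8636.


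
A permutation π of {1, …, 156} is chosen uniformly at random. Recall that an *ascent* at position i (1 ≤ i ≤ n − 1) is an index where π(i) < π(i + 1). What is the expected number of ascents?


Write X = Σ X_I over i = 1, …, 155, with X_I the indicator of one ascent.
There are 155 indicators.
For each fixed i, the pair (π(i), π(i+1)) is a uniformly random ordered pair of distinct values from {1, …, 156}; by symmetry P[π(i) < π(i+1)] = 1/2.
By linearity: E[X] = 155 · (1/2) = (156 − 1) · (1/2) = 155/2 ≈ 77.500000.

E[X] = 155/2 = 77.500000.


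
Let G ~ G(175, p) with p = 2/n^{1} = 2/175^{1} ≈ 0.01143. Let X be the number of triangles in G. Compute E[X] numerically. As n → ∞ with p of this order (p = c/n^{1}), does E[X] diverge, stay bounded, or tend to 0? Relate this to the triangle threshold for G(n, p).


Number of potential triangles: C(175, 3) = 877975.
Each occurs with probability p³ ≈ (0.01143)³ ≈ 1.492711e-06.
By linearity: E[X] = C(175, 3)·p³ ≈ 877975 · 1.492711e-06 ≈ 1.3106.
Here α = 1, so p = 2/n is exactly at the triangle threshold p ~ 1/n. Asymptotically E[X] → c³/6 = 2³/6 = 4/3 ≈ 1.3333, a bounded constant. In this regime the triangle count is asymptotically Poisson(c³/6).

E[X] ≈ 1.3106; in regime p = Θ(1/n^{1}) E[X] stays bounded (at the triangle threshold p ~ 1/n).


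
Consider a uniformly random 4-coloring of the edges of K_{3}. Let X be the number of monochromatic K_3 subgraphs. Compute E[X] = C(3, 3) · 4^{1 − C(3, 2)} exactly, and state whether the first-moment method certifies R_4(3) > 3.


E[X] = C(3, 3) · 4^{1 − 3} = 1 · 4^{−2} = 1/16.
As a reduced fraction: E[X] = 1/16 ≈ 0.0625.
Is E[X] < 1? YES.
Since E[X] < 1, there exists a 4-coloring of K_{3} with no monochromatic K_3; hence R_4(3) > 3.

E[X] = 1/16 ≈ 0.0625; E[X] < 1, so R_4(3) > 3.


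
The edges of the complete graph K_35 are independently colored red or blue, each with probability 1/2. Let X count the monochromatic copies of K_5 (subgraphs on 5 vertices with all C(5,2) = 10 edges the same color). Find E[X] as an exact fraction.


Let X = Σ_S X_S over the C(35, 5) = 324632 subsets S of size 5, where X_S = 1 if the K_5 on S is monochromatic.
For a fixed S, the K_5 on S has C(5, 2) = 10 edges. P[all 10 edges red] = (1/2)^10, and likewise for blue, so P[monochromatic] = 2·(1/2)^10 = 2^{1 − 10} = 1/512.
Summing: E[X] = C(35, 5) · 2^{1 − 10} = 324632 · 1/512 = 40579/64.
Numerically: E[X] ≈ 634.0469.

E[X] = C(35,5)·2^(1−C(5,2)) = 40579/64 ≈ 634.0469.


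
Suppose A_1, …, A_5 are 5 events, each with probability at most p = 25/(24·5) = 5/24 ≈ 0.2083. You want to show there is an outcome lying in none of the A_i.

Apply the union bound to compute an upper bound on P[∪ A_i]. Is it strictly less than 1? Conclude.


Union bound: P[∪_{i=1}^{5} A_i] ≤ Σ_i P[A_i] ≤ 5·p = 5·(5/24) = 25/24.
Numerically: 25/24 ≈ 1.0417.
Is 25/24 < 1? NO.
Since the bound 25/24 is ≥ 1, the union bound is uninformative here; it does NOT by itself certify existence.

5·p = 25/24 ≈ 1.0417; existence NOT certified by the union bound.


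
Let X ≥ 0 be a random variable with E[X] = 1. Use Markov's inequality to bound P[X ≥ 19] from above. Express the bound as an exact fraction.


μ = E[X] = 1, a = 19.
Markov: P[X ≥ 19] ≤ μ/a = (1)/19 = 1/19.
Numerically: ≈ 0.0526.
(Since a = 19 > μ = 1.0000, the bound 1/19 is < 1 and informative.)

P[X ≥ 19] ≤ 1/19 ≈ 0.0526.


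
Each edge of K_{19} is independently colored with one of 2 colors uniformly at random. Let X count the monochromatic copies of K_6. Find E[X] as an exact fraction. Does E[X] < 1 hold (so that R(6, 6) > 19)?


E[X] = C(19, 6) · 2^{1 − 15} = 27132 · 2^{−14} = 27132/16384.
As a reduced fraction: E[X] = 6783/4096 ≈ 1.65601.
Is E[X] < 1? NO.
Since E[X] ≥ 1, the first-moment bound is inconclusive at n = 19; it does NOT by itself certify R(6, 6) > 19.

E[X] = 6783/4096 ≈ 1.65601; E[X] ≥ 1; first-moment method inconclusive here.


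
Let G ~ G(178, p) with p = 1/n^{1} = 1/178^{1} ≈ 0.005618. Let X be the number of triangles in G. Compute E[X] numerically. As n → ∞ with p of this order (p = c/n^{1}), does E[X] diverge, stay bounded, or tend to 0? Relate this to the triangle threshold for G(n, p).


Number of potential triangles: C(178, 3) = 924176.
Each occurs with probability p³ ≈ (0.005618)³ ≈ 1.773128e-07.
By linearity: E[X] = C(178, 3)·p³ ≈ 924176 · 1.773128e-07 ≈ 0.1639.
Here α = 1, so p = 1/n is exactly at the triangle threshold p ~ 1/n. Asymptotically E[X] → c³/6 = 1³/6 = 1/6 ≈ 0.1667, a bounded constant. In this regime the triangle count is asymptotically Poisson(c³/6).

E[X] ≈ 0.1639; in regime p = Θ(1/n^{1}) E[X] stays bounded (at the triangle threshold p ~ 1/n).


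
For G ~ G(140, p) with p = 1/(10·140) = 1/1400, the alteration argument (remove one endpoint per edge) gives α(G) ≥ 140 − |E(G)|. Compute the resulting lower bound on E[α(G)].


E[|E(G)|] = C(140, 2)·p = 9730 · (1/1400) = 139/20.
E[α(G)] ≥ n − E[|E(G)|] = 140 − 139/20 = 2661/20.
Numerically: ≈ 133.050.
(This is only a lower bound; the true E[α(G)] may be larger.)

E[α(G)] ≥ 2661/20 ≈ 133.050.


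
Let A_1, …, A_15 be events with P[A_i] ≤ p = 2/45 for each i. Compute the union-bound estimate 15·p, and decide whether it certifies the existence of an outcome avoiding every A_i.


Union bound: P[∪_{i=1}^{15} A_i] ≤ Σ_i P[A_i] ≤ 15·p = 15·(2/45) = 2/3.
Numerically: 2/3 ≈ 0.6666667.
Is 2/3 < 1? YES.
Since P[∪ A_i] ≤ 2/3 < 1, the complement has P[∩ A_i^c] ≥ 1 − 2/3 = 1/3 > 0, so some outcome avoids every A_i.

15·p = 2/3 ≈ 0.6666667; existence CERTIFIED by the union bound.


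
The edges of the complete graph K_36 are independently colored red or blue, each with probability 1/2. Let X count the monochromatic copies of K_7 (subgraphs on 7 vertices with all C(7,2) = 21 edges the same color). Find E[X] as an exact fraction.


Let X = Σ_S X_S over the C(36, 7) = 8347680 subsets S of size 7, where X_S = 1 if the K_7 on S is monochromatic.
For a fixed S, the K_7 on S has C(7, 2) = 21 edges. P[all 21 edges red] = (1/2)^21, and likewise for blue, so P[monochromatic] = 2·(1/2)^21 = 2^{1 − 21} = 1/1048576.
Summing: E[X] = C(36, 7) · 2^{1 − 21} = 8347680 · 1/1048576 = 260865/32768.
Numerically: E[X] ≈ 7.9610.

E[X] = C(36,7)·2^(1−C(7,2)) = 260865/32768 ≈ 7.9610.


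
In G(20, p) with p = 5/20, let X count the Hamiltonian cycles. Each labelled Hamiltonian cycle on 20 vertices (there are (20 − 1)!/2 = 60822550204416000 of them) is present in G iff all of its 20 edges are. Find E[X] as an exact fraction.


K_20 has (20 − 1)!/2 = 60822550204416000 labelled Hamiltonian cycles.
For each such Hamiltonian cycle H, let X_H = 1 if all 20 edges of H are present in G. Then P[X_H = 1] = p^{20} = (1/4)^{20} = 1/1099511627776.
Summing the indicators: E[X] = Σ_H E[X_H] = 60822550204416000 · p^{20} = 60822550204416000 · 1/1099511627776 = 1856156927625/33554432.
Numerically: E[X] ≈ 55318.

E[X] = 60822550204416000 · (1/4)^{20} = 1856156927625/33554432 ≈ 55318.


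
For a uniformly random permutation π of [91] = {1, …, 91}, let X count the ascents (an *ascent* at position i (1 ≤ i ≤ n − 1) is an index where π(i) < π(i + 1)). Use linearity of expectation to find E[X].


Write X = Σ X_I over i = 1, …, 90, with X_I the indicator of one ascent.
There are 90 indicators.
For each fixed i, the pair (π(i), π(i+1)) is a uniformly random ordered pair of distinct values from {1, …, 91}; by symmetry P[π(i) < π(i+1)] = 1/2.
By linearity: E[X] = 90 · (1/2) = (91 − 1) · (1/2) = 45 ≈ 45.000.

E[X] = 45 = 45.000.


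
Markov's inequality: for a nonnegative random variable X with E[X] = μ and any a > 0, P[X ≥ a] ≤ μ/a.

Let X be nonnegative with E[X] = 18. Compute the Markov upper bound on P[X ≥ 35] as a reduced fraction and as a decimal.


μ = E[X] = 18, a = 35.
Markov: P[X ≥ 35] ≤ μ/a = (18)/35 = 18/35.
Numerically: ≈ 0.51429.
(Since a = 35 > μ = 18.00000, the bound 18/35 is < 1 and informative.)

P[X ≥ 35] ≤ 18/35 ≈ 0.51429.


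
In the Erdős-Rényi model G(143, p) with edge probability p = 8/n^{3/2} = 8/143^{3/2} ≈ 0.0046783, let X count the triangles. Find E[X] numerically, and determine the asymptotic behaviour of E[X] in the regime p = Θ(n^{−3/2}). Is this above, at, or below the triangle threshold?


Number of potential triangles: C(143, 3) = 477191.
Each occurs with probability p³ ≈ (0.0046783)³ ≈ 1.0239006e-07.
By linearity: E[X] = C(143, 3)·p³ ≈ 477191 · 1.0239006e-07 ≈ 0.04886.
Since α = 3/2 > 1, p = c/n^{3/2} = o(1/n) is below the triangle threshold p ~ 1/n. Asymptotically E[X] ~ (c³/6)·n^{3(1−α)} = (8³/6)·n^{-1.5} → 0, so by Markov's inequality G has no triangles w.h.p.

E[X] ≈ 0.04886; in regime p = Θ(1/n^{3/2}) E[X] tends to 0 (below the triangle threshold p ~ 1/n).


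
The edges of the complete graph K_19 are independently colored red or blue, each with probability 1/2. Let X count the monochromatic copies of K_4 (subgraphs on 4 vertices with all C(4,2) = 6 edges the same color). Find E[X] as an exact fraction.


Let X = Σ_S X_S over the C(19, 4) = 3876 subsets S of size 4, where X_S = 1 if the K_4 on S is monochromatic.
For a fixed S, the K_4 on S has C(4, 2) = 6 edges. P[all 6 edges red] = (1/2)^6, and likewise for blue, so P[monochromatic] = 2·(1/2)^6 = 2^{1 − 6} = 1/32.
Summing: E[X] = C(19, 4) · 2^{1 − 6} = 3876 · 1/32 = 969/8.
Numerically: E[X] ≈ 121.125.

E[X] = C(19,4)·2^(1−C(4,2)) = 969/8 ≈ 121.125.


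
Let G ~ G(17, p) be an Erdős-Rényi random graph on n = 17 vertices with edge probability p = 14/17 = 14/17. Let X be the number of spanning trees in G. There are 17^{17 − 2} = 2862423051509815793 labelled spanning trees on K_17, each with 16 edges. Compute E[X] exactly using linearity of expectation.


K_17 has 17^{17 − 2} = 2862423051509815793 labelled spanning trees.
For each such spanning tree H, let X_H = 1 if all 16 edges of H are present in G. Then P[X_H = 1] = p^{16} = (14/17)^{16} = 2177953337809371136/48661191875666868481.
By linearity: E[X] = Σ_H E[X_H] = 2862423051509815793 · p^{16} = 2862423051509815793 · 2177953337809371136/48661191875666868481 = 2177953337809371136/17.
Numerically: E[X] ≈ 1.28115e+17.

E[X] = 2862423051509815793 · (14/17)^{16} = 2177953337809371136/17 ≈ 1.28115e+17.


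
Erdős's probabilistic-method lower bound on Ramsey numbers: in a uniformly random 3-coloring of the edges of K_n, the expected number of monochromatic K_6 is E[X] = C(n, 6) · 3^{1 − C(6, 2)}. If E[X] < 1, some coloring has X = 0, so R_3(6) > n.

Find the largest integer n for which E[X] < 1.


We need C(n, 6) · 3^{1 − 15} < 1, i.e. C(n, 6) < 3^{15 − 1} = 4782969.
Check values of n near the boundary:
  n = 37: C(37, 6) = 2324784; 2324784 < 4782969? YES
  n = 38: C(38, 6) = 2760681; 2760681 < 4782969? YES
  n = 39: C(39, 6) = 3262623; 3262623 < 4782969? YES
  n = 40: C(40, 6) = 3838380; 3838380 < 4782969? YES
  n = 41: C(41, 6) = 4496388; 4496388 < 4782969? YES
  n = 42: C(42, 6) = 5245786; 5245786 < 4782969? NO
  n = 43: C(43, 6) = 6096454; 6096454 < 4782969? NO
The largest n with C(n, 6) < 4782969 is n = 41 (where E[X] = 1498796/1594323 ≈ 0.94008). Hence R_3(6) > 41, i.e. R_3(6) ≥ 42.

Largest n = 41; hence R_3(6) > 41.


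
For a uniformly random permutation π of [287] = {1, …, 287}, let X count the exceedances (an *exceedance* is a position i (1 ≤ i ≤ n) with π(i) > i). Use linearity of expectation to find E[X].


Write X = Σ_{i=1}^{287} X_i, where X_i = 1_{π(i) > i}.
For each fixed i, π(i) is uniform over {1, …, 287} (marginal of a uniform permutation), so P[π(i) > i] = (n − i)/n. Summing: Σ_{i=1}^{287} (n − i)/n = (0 + 1 + … + 286)/287 = 287(287 − 1)/(2·287) = (287 − 1)/2.
Hence E[X] = Σ_{i=1}^{287} (287 − i)/287 = 143 ≈ 143.000000.

E[X] = 143 = 143.000000.


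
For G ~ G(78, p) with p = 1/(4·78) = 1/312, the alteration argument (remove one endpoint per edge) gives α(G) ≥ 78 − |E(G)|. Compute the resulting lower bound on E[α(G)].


E[|E(G)|] = C(78, 2)·p = 3003 · (1/312) = 77/8.
E[α(G)] ≥ n − E[|E(G)|] = 78 − 77/8 = 547/8.
Numerically: ≈ 68.375.
(This is only a lower bound; the true E[α(G)] may be larger.)

E[α(G)] ≥ 547/8 ≈ 68.375.


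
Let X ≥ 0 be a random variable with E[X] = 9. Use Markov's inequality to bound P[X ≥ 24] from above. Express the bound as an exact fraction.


μ = E[X] = 9, a = 24.
Markov: P[X ≥ 24] ≤ μ/a = (9)/24 = 3/8.
Numerically: ≈ 0.375.
(Since a = 24 > μ = 9.000, the bound 3/8 is < 1 and informative.)

P[X ≥ 24] ≤ 3/8 ≈ 0.375.


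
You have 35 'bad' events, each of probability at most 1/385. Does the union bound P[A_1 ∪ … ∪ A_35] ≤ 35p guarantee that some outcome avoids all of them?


Union bound: P[∪_{i=1}^{35} A_i] ≤ Σ_i P[A_i] ≤ 35·p = 35·(1/385) = 1/11.
Numerically: 1/11 ≈ 0.090909.
Is 1/11 < 1? YES.
Since P[∪ A_i] ≤ 1/11 < 1, the complement has P[∩ A_i^c] ≥ 1 − 1/11 = 10/11 > 0, so some outcome avoids every A_i.

35·p = 1/11 ≈ 0.090909; existence CERTIFIED by the union bound.


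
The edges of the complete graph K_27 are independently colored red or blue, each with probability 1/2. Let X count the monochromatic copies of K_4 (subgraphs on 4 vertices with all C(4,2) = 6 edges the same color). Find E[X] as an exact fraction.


Let X = Σ_S X_S over the C(27, 4) = 17550 subsets S of size 4, where X_S = 1 if the K_4 on S is monochromatic.
For a fixed S, the K_4 on S has C(4, 2) = 6 edges. P[all 6 edges red] = (1/2)^6, and likewise for blue, so P[monochromatic] = 2·(1/2)^6 = 2^{1 − 6} = 1/32.
By linearity of expectation: E[X] = C(27, 4) · 2^{1 − 6} = 17550 · 1/32 = 8775/16.
Numerically: E[X] ≈ 548.438.

E[X] = C(27,4)·2^(1−C(4,2)) = 8775/16 ≈ 548.438.


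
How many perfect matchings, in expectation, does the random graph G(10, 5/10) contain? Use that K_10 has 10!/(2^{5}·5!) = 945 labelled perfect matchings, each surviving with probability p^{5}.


K_10 has 10!/(2^{5}·5!) = 945 labelled perfect matchings.
For each such perfect matching H, let X_H = 1 if all 5 edges of H are present in G. Then P[X_H = 1] = p^{5} = (1/2)^{5} = 1/32.
By linearity: E[X] = Σ_H E[X_H] = 945 · p^{5} = 945 · 1/32 = 945/32.
Numerically: E[X] ≈ 29.5.

E[X] = 945 · (1/2)^{5} = 945/32 ≈ 29.5.


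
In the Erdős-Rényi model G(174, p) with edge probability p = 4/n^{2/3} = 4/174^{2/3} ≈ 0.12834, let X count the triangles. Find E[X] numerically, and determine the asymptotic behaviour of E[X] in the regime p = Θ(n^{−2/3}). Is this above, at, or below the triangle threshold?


Number of potential triangles: C(174, 3) = 862924.
Each occurs with probability p³ ≈ (0.12834)³ ≈ 2.11388559e-03.
By linearity: E[X] = C(174, 3)·p³ ≈ 862924 · 2.11388559e-03 ≈ 1824.122605.
Since α = 2/3 < 1, p = c/n^{2/3} ≫ 1/n is above the triangle threshold p ~ 1/n. Asymptotically E[X] ~ (c³/6)·n^{3(1−α)} = (4³/6)·n^{1} → ∞; triangles are abundant w.h.p.

E[X] ≈ 1824.122605; in regime p = Θ(1/n^{2/3}) E[X] diverges (above the triangle threshold p ~ 1/n).


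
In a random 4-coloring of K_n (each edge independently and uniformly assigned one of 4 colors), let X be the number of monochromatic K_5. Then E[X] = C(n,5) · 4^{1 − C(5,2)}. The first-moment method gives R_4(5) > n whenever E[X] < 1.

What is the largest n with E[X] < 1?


We need C(n, 5) · 4^{1 − 10} < 1, i.e. C(n, 5) < 4^{10 − 1} = 262144.
Check values of n near the boundary:
  n = 32: C(32, 5) = 201376; 201376 < 262144? YES
  n = 33: C(33, 5) = 237336; 237336 < 262144? YES
  n = 34: C(34, 5) = 278256; 278256 < 262144? NO
  n = 35: C(35, 5) = 324632; 324632 < 262144? NO
  n = 36: C(36, 5) = 376992; 376992 < 262144? NO
The largest n with C(n, 5) < 262144 is n = 33 (where E[X] = 29667/32768 ≈ 0.905). Hence R_4(5) > 33, i.e. R_4(5) ≥ 34.

Largest n = 33; hence R_4(5) > 33.


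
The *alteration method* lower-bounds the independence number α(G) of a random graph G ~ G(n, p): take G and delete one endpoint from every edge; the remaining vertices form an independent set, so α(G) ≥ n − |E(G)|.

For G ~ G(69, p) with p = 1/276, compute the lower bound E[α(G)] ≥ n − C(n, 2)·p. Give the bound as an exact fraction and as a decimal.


E[|E(G)|] = C(69, 2)·p = 2346 · (1/276) = 17/2.
E[α(G)] ≥ n − E[|E(G)|] = 69 − 17/2 = 121/2.
Numerically: ≈ 60.50000.
(This is only a lower bound; the true E[α(G)] may be larger.)

E[α(G)] ≥ 121/2 ≈ 60.50000.


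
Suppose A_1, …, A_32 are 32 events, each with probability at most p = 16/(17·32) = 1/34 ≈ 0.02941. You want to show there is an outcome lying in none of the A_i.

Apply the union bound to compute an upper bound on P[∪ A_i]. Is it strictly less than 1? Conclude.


Union bound: P[∪_{i=1}^{32} A_i] ≤ Σ_i P[A_i] ≤ 32·p = 32·(1/34) = 16/17.
Numerically: 16/17 ≈ 0.94118.
Is 16/17 < 1? YES.
Since P[∪ A_i] ≤ 16/17 < 1, the complement has P[∩ A_i^c] ≥ 1 − 16/17 = 1/17 > 0, so some outcome avoids every A_i.

32·p = 16/17 ≈ 0.94118; existence CERTIFIED by the union bound.


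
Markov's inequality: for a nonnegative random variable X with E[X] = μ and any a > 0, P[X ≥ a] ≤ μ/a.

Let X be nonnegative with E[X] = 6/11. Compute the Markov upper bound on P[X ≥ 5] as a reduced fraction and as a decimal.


μ = E[X] = 6/11, a = 5.
Markov: P[X ≥ 5] ≤ μ/a = (6/11)/5 = 6/55.
Numerically: ≈ 0.10909.
(Since a = 5 > μ = 0.54545, the bound 6/55 is < 1 and informative.)

P[X ≥ 5] ≤ 6/55 ≈ 0.10909.


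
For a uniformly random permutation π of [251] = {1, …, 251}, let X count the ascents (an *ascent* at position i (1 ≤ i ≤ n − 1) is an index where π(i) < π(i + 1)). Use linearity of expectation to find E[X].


Write X = Σ X_I over i = 1, …, 250, with X_I the indicator of one ascent.
There are 250 indicators.
For each fixed i, the pair (π(i), π(i+1)) is a uniformly random ordered pair of distinct values from {1, …, 251}; by symmetry P[π(i) < π(i+1)] = 1/2.
By linearity: E[X] = 250 · (1/2) = (251 − 1) · (1/2) = 125 ≈ 125.000000.

E[X] = 125 = 125.000000.


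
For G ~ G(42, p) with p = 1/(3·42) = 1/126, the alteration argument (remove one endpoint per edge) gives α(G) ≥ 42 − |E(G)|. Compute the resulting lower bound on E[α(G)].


E[|E(G)|] = C(42, 2)·p = 861 · (1/126) = 41/6.
E[α(G)] ≥ n − E[|E(G)|] = 42 − 41/6 = 211/6.
Numerically: ≈ 35.1667.
(This is only a lower bound; the true E[α(G)] may be larger.)

E[α(G)] ≥ 211/6 ≈ 35.1667.


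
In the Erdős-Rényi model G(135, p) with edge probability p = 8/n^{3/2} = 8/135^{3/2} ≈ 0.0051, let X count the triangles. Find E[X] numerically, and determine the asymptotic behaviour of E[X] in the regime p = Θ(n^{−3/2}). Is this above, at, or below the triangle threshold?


Number of potential triangles: C(135, 3) = 400995.
Each occurs with probability p³ ≈ (0.0051)³ ≈ 1.32669e-07.
By linearity: E[X] = C(135, 3)·p³ ≈ 400995 · 1.32669e-07 ≈ 0.053.
Since α = 3/2 > 1, p = c/n^{3/2} = o(1/n) is below the triangle threshold p ~ 1/n. Asymptotically E[X] ~ (c³/6)·n^{3(1−α)} = (8³/6)·n^{-1.5} → 0, so by Markov's inequality G has no triangles w.h.p.

E[X] ≈ 0.053; in regime p = Θ(1/n^{3/2}) E[X] tends to 0 (below the triangle threshold p ~ 1/n).


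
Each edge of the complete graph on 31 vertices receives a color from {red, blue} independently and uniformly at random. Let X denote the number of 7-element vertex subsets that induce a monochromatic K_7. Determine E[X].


Let X = Σ_S X_S over the C(31, 7) = 2629575 subsets S of size 7, where X_S = 1 if the K_7 on S is monochromatic.
For a fixed S, the K_7 on S has C(7, 2) = 21 edges. P[all 21 edges red] = (1/2)^21, and likewise for blue, so P[monochromatic] = 2·(1/2)^21 = 2^{1 − 21} = 1/1048576.
Summing: E[X] = C(31, 7) · 2^{1 − 21} = 2629575 · 1/1048576 = 2629575/1048576.
Numerically: E[X] ≈ 2.507758.

E[X] = C(31,7)·2^(1−C(7,2)) = 2629575/1048576 ≈ 2.507758.


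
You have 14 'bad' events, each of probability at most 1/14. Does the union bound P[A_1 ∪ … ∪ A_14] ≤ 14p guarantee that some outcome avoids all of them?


Union bound: P[∪_{i=1}^{14} A_i] ≤ Σ_i P[A_i] ≤ 14·p = 14·(1/14) = 1.
Numerically: 1 ≈ 1.000.
Is 1 < 1? NO.
Since the bound 1 is ≥ 1, the union bound is uninformative here; it does NOT by itself certify existence.

14·p = 1 ≈ 1.000; existence NOT certified by the union bound.
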